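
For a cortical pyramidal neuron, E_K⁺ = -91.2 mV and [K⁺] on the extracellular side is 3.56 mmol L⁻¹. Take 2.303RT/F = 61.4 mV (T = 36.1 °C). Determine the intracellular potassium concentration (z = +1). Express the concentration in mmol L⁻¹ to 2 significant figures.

110 mmol L⁻¹

Nernst: E = (61.4/1) · log₁₀([out]/[in]), so log₁₀([out]/[in]) = -91.2 × 1 / 61.4 = -1.4853.
[out]/[in] = 10^(-1.4853) = 0.03271.
[in] = 3.56 / 0.03271 = 108.8 mmol L⁻¹.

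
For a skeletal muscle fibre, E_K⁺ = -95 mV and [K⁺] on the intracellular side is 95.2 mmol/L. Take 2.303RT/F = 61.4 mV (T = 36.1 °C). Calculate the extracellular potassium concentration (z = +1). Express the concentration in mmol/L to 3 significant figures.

Nernst: E = (61.4/1) · log₁₀([out]/[in]), so log₁₀([out]/[in]) = -95.0 × 1 / 61.4 = -1.5472.
[out]/[in] = 10^(-1.5472) = 0.02836.
[out] = 0.02836 × 95.2 = 2.7 mmol/L.

2.70 mmol/L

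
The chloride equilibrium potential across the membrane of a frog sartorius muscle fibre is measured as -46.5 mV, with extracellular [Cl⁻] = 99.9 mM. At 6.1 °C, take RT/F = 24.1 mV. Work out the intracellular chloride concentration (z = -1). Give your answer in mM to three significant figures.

14.5 mM

Nernst: E = (24.1/-1) · ln([out]/[in]), so ln([out]/[in]) = -46.5 × -1 / 24.1 = 1.9295.
[out]/[in] = e^(1.9295) = 6.886.
[in] = 99.9 / 6.886 = 14.51 mM.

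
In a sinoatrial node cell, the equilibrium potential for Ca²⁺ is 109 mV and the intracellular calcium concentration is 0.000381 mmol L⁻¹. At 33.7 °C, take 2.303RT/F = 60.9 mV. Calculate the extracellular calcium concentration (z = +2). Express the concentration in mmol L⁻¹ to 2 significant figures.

Nernst: E = (60.9/2) · log₁₀([out]/[in]), so log₁₀([out]/[in]) = 109.0 × 2 / 60.9 = 3.5796.
[out]/[in] = 10^(3.5796) = 3799.
[out] = 3799 × 0.000381 = 1.447 mmol L⁻¹.

1.4 mmol L⁻¹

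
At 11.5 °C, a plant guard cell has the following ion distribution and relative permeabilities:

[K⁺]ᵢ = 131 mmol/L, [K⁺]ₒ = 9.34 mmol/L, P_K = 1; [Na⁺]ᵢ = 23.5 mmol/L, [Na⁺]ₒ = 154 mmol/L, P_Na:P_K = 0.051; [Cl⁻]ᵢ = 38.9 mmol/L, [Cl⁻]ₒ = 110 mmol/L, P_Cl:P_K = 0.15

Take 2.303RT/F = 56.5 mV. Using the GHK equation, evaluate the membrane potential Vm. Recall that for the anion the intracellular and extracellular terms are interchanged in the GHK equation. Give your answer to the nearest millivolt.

-46 mV

Vm = 56.5 · log₁₀[(Σ P·[cation]ₒ + Σ P·[anion]ᵢ) / (Σ P·[cation]ᵢ + Σ P·[anion]ₒ)]
Numerator = 1×9.34 + 0.051×154 + 0.15×38.9 = 23.03
Denominator = 1×131 + 0.051×23.5 + 0.15×110 = 148.7
Vm = 56.5 · log₁₀(0.15487) = 56.5 × (-0.8100) = -45.77 mV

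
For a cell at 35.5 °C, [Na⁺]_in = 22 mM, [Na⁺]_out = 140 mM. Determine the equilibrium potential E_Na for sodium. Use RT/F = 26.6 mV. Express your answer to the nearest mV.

E = (26.6/z) · ln([Na⁺]_out/[Na⁺]_in) with z = +1.
= (26.6/1) · ln(140/22) = 26.60 · ln(6.364)
= 26.60 · (1.8506) = 49.23 mV

49 mV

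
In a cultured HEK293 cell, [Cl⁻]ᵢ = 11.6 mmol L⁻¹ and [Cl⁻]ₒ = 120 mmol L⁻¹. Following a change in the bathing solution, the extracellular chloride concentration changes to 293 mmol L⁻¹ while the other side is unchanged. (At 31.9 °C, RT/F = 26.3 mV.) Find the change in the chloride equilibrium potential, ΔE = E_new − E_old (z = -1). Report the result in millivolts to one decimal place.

-23.5 mV

E_old = (26.3/-1)·ln(120/11.6) = -61.45 mV
E_new = (26.3/-1)·ln(293/11.6) = -84.93 mV
ΔE = -84.93 − (-61.45) = -23.48 mV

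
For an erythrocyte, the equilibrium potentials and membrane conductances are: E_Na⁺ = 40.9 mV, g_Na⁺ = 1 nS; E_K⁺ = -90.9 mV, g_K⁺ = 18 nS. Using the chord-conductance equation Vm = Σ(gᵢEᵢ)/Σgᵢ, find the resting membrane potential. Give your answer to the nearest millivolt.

Σ gᵢEᵢ = 1·(40.9) + 18·(-90.9) = -1595.30
Σ gᵢ = 1 + 18 = 19
Vm = -1595.30 / 19 = -83.96 mV

-84 mV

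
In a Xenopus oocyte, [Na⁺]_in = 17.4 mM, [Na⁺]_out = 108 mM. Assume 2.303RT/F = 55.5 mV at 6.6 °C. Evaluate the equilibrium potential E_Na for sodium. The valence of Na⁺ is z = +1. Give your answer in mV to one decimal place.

44.0 mV

E = (55.5/z) · log₁₀([Na⁺]_out/[Na⁺]_in) with z = +1.
= (55.5/1) · log₁₀(108/17.4) = 55.50 · log₁₀(6.207)
= 55.50 · (0.7929) = 44.00 mV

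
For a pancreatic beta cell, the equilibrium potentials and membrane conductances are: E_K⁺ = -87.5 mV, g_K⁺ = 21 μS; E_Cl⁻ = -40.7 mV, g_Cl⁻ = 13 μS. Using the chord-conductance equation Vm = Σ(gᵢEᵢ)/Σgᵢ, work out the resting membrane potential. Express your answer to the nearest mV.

-70 mV

Σ gᵢEᵢ = 21·(-87.5) + 13·(-40.7) = -2366.60
Σ gᵢ = 21 + 13 = 34
Vm = -2366.60 / 34 = -69.61 mV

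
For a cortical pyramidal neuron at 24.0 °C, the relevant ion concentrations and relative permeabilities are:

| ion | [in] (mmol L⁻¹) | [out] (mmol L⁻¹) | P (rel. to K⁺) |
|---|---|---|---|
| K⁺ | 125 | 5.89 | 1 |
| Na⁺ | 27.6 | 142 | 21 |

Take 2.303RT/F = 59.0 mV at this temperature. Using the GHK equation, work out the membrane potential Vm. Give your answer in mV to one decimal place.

Vm = 59.0 · log₁₀[(Σ P·[cation]ₒ + Σ P·[anion]ᵢ) / (Σ P·[cation]ᵢ + Σ P·[anion]ₒ)]
Numerator = 1×5.89 + 21×142 = 2988
Denominator = 1×125 + 21×27.6 = 704.6
Vm = 59.0 · log₁₀(4.2405) = 59.0 × (0.6274) = 37.02 mV

37.0 mV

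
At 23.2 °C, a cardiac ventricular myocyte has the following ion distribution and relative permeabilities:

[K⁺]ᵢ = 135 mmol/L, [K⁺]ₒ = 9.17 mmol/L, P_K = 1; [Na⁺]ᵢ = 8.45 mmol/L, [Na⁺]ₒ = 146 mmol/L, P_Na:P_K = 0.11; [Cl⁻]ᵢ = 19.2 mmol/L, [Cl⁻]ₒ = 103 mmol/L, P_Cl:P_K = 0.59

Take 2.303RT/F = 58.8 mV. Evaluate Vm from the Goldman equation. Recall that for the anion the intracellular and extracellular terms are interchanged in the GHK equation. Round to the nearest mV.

Vm = 58.8 · log₁₀[(Σ P·[cation]ₒ + Σ P·[anion]ᵢ) / (Σ P·[cation]ᵢ + Σ P·[anion]ₒ)]
Numerator = 1×9.17 + 0.11×146 + 0.59×19.2 = 36.56
Denominator = 1×135 + 0.11×8.45 + 0.59×103 = 196.7
Vm = 58.8 · log₁₀(0.18586) = 58.8 × (-0.7308) = -42.97 mV

-43 mV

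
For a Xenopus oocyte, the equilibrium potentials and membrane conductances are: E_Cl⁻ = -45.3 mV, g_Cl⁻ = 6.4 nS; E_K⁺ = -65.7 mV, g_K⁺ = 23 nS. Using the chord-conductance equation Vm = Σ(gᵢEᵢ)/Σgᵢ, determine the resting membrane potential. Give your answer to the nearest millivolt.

Σ gᵢEᵢ = 6.4·(-45.3) + 23·(-65.7) = -1801.02
Σ gᵢ = 6.4 + 23 = 29.4
Vm = -1801.02 / 29.4 = -61.26 mV

-61 mV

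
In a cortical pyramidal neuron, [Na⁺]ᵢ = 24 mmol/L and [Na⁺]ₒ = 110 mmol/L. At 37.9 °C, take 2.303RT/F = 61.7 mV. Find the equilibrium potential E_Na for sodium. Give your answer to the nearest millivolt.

E = (61.7/z) · log₁₀([Na⁺]_out/[Na⁺]_in) with z = +1.
= (61.7/1) · log₁₀(110/24) = 61.70 · log₁₀(4.583)
= 61.70 · (0.6612) = 40.79 mV

41 mV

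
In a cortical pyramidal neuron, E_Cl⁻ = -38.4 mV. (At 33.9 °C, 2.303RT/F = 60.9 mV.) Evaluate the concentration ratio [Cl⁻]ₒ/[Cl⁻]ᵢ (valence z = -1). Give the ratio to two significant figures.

log₁₀([out]/[in]) = E·z/(60.9) = -38.4 × -1 / 60.9 = 0.6305
[out]/[in] = 10^(0.6305) = 4.271

4.3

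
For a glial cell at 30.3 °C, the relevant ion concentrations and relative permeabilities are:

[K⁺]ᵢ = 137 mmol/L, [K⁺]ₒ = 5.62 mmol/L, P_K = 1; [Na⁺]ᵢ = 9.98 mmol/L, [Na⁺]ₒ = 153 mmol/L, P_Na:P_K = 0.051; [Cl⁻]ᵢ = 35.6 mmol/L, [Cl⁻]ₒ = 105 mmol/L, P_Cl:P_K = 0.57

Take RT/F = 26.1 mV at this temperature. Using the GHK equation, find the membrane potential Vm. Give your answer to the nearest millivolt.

Vm = 26.1 · ln[(Σ P·[cation]ₒ + Σ P·[anion]ᵢ) / (Σ P·[cation]ᵢ + Σ P·[anion]ₒ)]
Numerator = 1×5.62 + 0.051×153 + 0.57×35.6 = 33.71
Denominator = 1×137 + 0.051×9.98 + 0.57×105 = 197.4
Vm = 26.1 · ln(0.17083) = 26.1 × (-1.7671) = -46.12 mV

-46 mV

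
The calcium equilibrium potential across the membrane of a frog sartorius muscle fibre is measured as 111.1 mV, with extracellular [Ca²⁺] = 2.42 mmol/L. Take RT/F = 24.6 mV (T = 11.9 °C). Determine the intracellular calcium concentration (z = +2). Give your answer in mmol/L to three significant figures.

Nernst: E = (24.6/2) · ln([out]/[in]), so ln([out]/[in]) = 111.1 × 2 / 24.6 = 9.0325.
[out]/[in] = e^(9.0325) = 8371.
[in] = 2.42 / 8371 = 0.0002891 mmol/L.

0.000289 mmol/L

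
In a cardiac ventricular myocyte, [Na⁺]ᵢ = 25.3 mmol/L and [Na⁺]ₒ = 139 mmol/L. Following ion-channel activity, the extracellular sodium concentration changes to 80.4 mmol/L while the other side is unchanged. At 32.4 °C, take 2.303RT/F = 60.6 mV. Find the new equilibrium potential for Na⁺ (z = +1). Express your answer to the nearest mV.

After the shift: [Na⁺]_out = 80.4, [Na⁺]_in = 25.3 mmol/L.
E_new = (60.6/1)·log₁₀(80.4/25.3) = 60.60 · (0.5021) = 30.43 mV

30 mV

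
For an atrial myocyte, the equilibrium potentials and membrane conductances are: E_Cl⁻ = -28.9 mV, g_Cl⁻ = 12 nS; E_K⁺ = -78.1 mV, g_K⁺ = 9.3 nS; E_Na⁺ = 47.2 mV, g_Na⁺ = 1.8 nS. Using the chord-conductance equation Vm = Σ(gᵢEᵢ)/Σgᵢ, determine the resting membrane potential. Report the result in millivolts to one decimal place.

-42.8 mV

Σ gᵢEᵢ = 12·(-28.9) + 9.3·(-78.1) + 1.8·(47.2) = -988.17
Σ gᵢ = 12 + 9.3 + 1.8 = 23.1
Vm = -988.17 / 23.1 = -42.78 mV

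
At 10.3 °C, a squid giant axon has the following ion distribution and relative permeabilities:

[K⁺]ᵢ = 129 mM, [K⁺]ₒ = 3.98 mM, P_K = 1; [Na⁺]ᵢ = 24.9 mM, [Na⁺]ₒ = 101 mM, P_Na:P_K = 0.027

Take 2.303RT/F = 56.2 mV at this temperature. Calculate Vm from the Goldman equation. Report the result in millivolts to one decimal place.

-72.3 mV

Vm = 56.2 · log₁₀[(Σ P·[cation]ₒ + Σ P·[anion]ᵢ) / (Σ P·[cation]ᵢ + Σ P·[anion]ₒ)]
Numerator = 1×3.98 + 0.027×101 = 6.707
Denominator = 1×129 + 0.027×24.9 = 129.7
Vm = 56.2 · log₁₀(0.051723) = 56.2 × (-1.2863) = -72.29 mV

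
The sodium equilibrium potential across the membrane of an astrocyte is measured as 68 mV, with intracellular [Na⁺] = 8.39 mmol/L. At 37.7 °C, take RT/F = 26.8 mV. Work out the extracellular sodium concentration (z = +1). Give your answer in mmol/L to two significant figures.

110 mmol/L

Nernst: E = (26.8/1) · ln([out]/[in]), so ln([out]/[in]) = 68.0 × 1 / 26.8 = 2.5373.
[out]/[in] = e^(2.5373) = 12.65.
[out] = 12.65 × 8.39 = 106.1 mmol/L.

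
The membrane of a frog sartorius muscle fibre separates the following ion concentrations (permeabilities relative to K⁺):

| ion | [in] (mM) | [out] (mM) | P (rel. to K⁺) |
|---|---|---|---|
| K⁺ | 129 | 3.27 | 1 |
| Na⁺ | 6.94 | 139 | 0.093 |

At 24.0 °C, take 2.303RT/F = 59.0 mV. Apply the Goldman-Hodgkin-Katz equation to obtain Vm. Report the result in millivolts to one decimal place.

-53.3 mV

Vm = 59.0 · log₁₀[(Σ P·[cation]ₒ + Σ P·[anion]ᵢ) / (Σ P·[cation]ᵢ + Σ P·[anion]ₒ)]
Numerator = 1×3.27 + 0.093×139 = 16.2
Denominator = 1×129 + 0.093×6.94 = 129.6
Vm = 59.0 · log₁₀(0.12493) = 59.0 × (-0.9033) = -53.30 mV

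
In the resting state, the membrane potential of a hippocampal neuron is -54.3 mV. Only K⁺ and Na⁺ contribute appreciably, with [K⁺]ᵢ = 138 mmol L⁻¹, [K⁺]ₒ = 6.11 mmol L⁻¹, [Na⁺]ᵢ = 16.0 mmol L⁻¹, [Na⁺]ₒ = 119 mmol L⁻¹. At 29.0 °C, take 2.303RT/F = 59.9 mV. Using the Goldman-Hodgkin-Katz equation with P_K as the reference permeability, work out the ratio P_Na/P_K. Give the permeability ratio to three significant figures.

Let α = P_Na/P_K. GHK: Vm = 59.9·log₁₀[(Kₒ + α·Naₒ)/(Kᵢ + α·Naᵢ)].
10^(Vm/59.9) = 10^(-54.3/59.9) = 0.12402
So 0.12402·(Kᵢ + α·Naᵢ) = Kₒ + α·Naₒ → α = (0.12402·138.0 − 6.11) / (119.0 − 0.12402·16.0)
α = (17.11 − 6.11) / (119.0 − 1.984) = 11/117 = 0.09404

0.0940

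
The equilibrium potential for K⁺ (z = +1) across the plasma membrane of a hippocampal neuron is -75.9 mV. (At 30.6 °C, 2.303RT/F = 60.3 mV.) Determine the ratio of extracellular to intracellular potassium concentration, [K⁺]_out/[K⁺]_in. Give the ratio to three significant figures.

0.0551

log₁₀([out]/[in]) = E·z/(60.3) = -75.9 × 1 / 60.3 = -1.2587
[out]/[in] = 10^(-1.2587) = 0.05512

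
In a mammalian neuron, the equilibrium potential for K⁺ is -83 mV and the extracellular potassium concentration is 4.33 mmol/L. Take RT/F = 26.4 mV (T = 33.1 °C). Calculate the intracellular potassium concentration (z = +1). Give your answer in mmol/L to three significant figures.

Nernst: E = (26.4/1) · ln([out]/[in]), so ln([out]/[in]) = -83.0 × 1 / 26.4 = -3.1439.
[out]/[in] = e^(-3.1439) = 0.04311.
[in] = 4.33 / 0.04311 = 100.4 mmol/L.

100 mmol/L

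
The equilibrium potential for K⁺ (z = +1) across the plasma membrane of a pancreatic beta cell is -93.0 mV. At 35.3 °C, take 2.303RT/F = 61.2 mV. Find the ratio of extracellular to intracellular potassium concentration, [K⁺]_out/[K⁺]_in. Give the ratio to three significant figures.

log₁₀([out]/[in]) = E·z/(61.2) = -93.0 × 1 / 61.2 = -1.5196
[out]/[in] = 10^(-1.5196) = 0.03023

0.0302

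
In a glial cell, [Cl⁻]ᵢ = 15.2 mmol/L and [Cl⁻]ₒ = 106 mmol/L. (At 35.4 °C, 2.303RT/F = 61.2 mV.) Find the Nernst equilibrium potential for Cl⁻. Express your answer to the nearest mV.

E = (61.2/z) · log₁₀([Cl⁻]_out/[Cl⁻]_in) with z = -1.
For an anion, dividing by z = -1 reverses the sign.
= (61.2/-1) · log₁₀(106/15.2) = -61.20 · log₁₀(6.974)
= -61.20 · (0.8435) = -51.62 mV

-52 mV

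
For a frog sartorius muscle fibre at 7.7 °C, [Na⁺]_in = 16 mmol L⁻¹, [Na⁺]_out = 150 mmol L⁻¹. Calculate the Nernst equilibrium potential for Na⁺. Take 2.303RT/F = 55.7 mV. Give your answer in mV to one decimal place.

54.1 mV

E = (55.7/z) · log₁₀([Na⁺]_out/[Na⁺]_in) with z = +1.
= (55.7/1) · log₁₀(150/16) = 55.70 · log₁₀(9.375)
= 55.70 · (0.9720) = 54.14 mV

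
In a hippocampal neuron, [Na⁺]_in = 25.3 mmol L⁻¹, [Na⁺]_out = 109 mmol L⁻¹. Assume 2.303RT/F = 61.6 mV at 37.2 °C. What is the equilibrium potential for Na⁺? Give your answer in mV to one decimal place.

E = (61.6/z) · log₁₀([Na⁺]_out/[Na⁺]_in) with z = +1.
= (61.6/1) · log₁₀(109/25.3) = 61.60 · log₁₀(4.308)
= 61.60 · (0.6343) = 39.07 mV

39.1 mV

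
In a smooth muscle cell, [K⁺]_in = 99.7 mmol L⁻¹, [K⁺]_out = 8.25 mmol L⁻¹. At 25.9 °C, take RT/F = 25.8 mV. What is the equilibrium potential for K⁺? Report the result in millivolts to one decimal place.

E = (25.8/z) · ln([K⁺]_out/[K⁺]_in) with z = +1.
= (25.8/1) · ln(8.25/99.7) = 25.80 · ln(0.08275)
= 25.80 · (-2.4920) = -64.29 mV

-64.3 mV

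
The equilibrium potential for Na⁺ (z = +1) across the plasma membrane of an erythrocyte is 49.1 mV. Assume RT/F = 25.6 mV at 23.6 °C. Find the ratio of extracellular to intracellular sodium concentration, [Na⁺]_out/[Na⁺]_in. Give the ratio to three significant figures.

ln([out]/[in]) = E·z/(25.6) = 49.1 × 1 / 25.6 = 1.9180
[out]/[in] = e^(1.9180) = 6.807

6.81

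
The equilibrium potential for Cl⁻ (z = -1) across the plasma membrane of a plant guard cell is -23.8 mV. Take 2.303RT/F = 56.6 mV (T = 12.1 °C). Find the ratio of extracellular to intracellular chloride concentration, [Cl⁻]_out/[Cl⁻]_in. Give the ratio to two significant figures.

log₁₀([out]/[in]) = E·z/(56.6) = -23.8 × -1 / 56.6 = 0.4205
[out]/[in] = 10^(0.4205) = 2.633

2.6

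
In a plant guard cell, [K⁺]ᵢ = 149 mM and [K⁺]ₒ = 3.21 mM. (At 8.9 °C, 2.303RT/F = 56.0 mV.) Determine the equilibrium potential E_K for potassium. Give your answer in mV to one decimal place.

E = (56.0/z) · log₁₀([K⁺]_out/[K⁺]_in) with z = +1.
= (56.0/1) · log₁₀(3.21/149) = 56.00 · log₁₀(0.02154)
= 56.00 · (-1.6667) = -93.33 mV

-93.3 mV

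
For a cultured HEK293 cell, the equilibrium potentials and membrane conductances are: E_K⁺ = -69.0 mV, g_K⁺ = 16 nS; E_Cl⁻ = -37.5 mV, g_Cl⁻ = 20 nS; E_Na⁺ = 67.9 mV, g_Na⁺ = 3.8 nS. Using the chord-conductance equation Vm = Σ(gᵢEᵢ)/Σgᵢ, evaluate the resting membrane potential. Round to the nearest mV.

-40 mV

Σ gᵢEᵢ = 16·(-69.0) + 20·(-37.5) + 3.8·(67.9) = -1595.98
Σ gᵢ = 16 + 20 + 3.8 = 39.8
Vm = -1595.98 / 39.8 = -40.10 mV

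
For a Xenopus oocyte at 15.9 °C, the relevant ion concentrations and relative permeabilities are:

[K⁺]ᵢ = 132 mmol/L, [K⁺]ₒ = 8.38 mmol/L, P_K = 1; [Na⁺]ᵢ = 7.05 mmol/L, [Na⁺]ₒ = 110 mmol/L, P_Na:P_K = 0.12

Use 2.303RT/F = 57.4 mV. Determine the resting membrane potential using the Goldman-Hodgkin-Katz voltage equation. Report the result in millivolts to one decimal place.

Vm = 57.4 · log₁₀[(Σ P·[cation]ₒ + Σ P·[anion]ᵢ) / (Σ P·[cation]ᵢ + Σ P·[anion]ₒ)]
Numerator = 1×8.38 + 0.12×110 = 21.58
Denominator = 1×132 + 0.12×7.05 = 132.8
Vm = 57.4 · log₁₀(0.16244) = 57.4 × (-0.7893) = -45.31 mV

-45.3 mV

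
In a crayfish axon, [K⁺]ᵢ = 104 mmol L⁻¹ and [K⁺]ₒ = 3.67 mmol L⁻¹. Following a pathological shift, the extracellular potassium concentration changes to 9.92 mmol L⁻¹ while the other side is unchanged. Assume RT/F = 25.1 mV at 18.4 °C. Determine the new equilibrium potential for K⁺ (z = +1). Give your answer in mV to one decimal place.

-59.0 mV

After the shift: [K⁺]_out = 9.92, [K⁺]_in = 104 mmol L⁻¹.
E_new = (25.1/1)·ln(9.92/104) = 25.10 · (-2.3498) = -58.98 mV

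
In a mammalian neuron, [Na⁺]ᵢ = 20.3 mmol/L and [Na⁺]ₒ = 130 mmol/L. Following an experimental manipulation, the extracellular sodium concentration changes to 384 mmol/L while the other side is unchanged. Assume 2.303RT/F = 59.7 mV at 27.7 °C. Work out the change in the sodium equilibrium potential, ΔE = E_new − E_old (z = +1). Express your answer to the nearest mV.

E_old = (59.7/1)·log₁₀(130/20.3) = 48.14 mV
E_new = (59.7/1)·log₁₀(384/20.3) = 76.23 mV
ΔE = 76.23 − (48.14) = 28.08 mV

28 mV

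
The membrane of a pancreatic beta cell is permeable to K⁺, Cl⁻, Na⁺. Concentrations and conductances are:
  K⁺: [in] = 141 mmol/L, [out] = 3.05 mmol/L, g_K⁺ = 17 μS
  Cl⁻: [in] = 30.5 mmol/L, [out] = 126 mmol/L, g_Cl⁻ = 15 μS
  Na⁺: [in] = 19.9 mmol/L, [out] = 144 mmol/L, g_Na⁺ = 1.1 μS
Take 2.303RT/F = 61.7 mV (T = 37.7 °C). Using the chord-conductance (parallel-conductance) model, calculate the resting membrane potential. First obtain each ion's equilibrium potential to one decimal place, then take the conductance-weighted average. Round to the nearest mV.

E_K⁺ = (61.7/1)·log₁₀(3.05/141) = -102.7 mV
E_Cl⁻ = (61.7/-1)·log₁₀(126/30.5) = -38.0 mV
E_Na⁺ = (61.7/1)·log₁₀(144/19.9) = 53.0 mV
Vm = (Σ gᵢEᵢ)/(Σ gᵢ) = (17·-102.7 + 15·-38.0 + 1.1·53.0) / (17 + 15 + 1.1)
= -2257.60 / 33.1 = -68.21 mV

-68 mV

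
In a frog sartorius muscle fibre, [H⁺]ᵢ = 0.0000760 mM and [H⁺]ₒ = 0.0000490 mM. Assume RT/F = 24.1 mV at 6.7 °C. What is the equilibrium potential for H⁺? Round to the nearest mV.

-11 mV

E = (24.1/z) · ln([H⁺]_out/[H⁺]_in) with z = +1.
= (24.1/1) · ln(0.0000490/0.0000760) = 24.10 · ln(0.6447)
= 24.10 · (-0.4389) = -10.58 mV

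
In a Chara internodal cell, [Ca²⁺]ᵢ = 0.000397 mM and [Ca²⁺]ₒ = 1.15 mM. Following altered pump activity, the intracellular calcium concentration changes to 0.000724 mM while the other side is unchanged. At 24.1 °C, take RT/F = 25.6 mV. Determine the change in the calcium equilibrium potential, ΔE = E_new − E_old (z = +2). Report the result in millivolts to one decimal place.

E_old = (25.6/2)·ln(1.15/0.000397) = 102.03 mV
E_new = (25.6/2)·ln(1.15/0.000724) = 94.34 mV
ΔE = 94.34 − (102.03) = -7.69 mV

-7.7 mV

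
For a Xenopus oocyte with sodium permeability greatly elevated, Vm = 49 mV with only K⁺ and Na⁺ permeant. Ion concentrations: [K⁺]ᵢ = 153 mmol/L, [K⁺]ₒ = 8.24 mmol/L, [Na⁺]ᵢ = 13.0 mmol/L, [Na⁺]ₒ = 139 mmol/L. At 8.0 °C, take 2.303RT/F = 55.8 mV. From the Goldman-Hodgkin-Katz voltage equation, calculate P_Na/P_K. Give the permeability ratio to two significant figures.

28

Let α = P_Na/P_K. GHK: Vm = 55.8·log₁₀[(Kₒ + α·Naₒ)/(Kᵢ + α·Naᵢ)].
10^(Vm/55.8) = 10^(49.0/55.8) = 7.5533
So 7.5533·(Kᵢ + α·Naᵢ) = Kₒ + α·Naₒ → α = (7.5533·153.0 − 8.24) / (139.0 − 7.5533·13.0)
α = (1156 − 8.24) / (139.0 − 98.19) = 1147/40.81 = 28.12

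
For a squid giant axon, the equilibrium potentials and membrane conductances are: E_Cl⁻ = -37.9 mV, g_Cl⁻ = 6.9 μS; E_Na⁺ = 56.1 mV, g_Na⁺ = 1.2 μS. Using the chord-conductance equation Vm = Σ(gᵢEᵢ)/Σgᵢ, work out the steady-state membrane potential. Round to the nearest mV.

Σ gᵢEᵢ = 6.9·(-37.9) + 1.2·(56.1) = -194.19
Σ gᵢ = 6.9 + 1.2 = 8.1
Vm = -194.19 / 8.1 = -23.97 mV

-24 mV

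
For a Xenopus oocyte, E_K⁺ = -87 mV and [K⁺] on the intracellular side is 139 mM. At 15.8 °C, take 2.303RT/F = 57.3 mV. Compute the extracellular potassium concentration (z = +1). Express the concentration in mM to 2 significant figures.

Nernst: E = (57.3/1) · log₁₀([out]/[in]), so log₁₀([out]/[in]) = -87.0 × 1 / 57.3 = -1.5183.
[out]/[in] = 10^(-1.5183) = 0.03032.
[out] = 0.03032 × 139 = 4.214 mM.

4.2 mM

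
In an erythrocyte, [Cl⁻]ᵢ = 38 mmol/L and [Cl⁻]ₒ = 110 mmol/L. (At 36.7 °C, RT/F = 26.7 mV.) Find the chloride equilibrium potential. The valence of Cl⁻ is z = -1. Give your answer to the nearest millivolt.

E = (26.7/z) · ln([Cl⁻]_out/[Cl⁻]_in) with z = -1.
For an anion, dividing by z = -1 reverses the sign.
= (26.7/-1) · ln(110/38) = -26.70 · ln(2.895)
= -26.70 · (1.0629) = -28.38 mV

-28 mV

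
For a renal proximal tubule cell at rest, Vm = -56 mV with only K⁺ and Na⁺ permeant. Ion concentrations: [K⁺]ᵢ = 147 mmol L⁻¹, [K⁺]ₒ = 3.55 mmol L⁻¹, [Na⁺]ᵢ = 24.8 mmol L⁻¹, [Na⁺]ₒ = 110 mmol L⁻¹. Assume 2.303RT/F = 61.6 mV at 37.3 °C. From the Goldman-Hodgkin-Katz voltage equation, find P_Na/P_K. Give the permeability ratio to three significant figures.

0.136

Let α = P_Na/P_K. GHK: Vm = 61.6·log₁₀[(Kₒ + α·Naₒ)/(Kᵢ + α·Naᵢ)].
10^(Vm/61.6) = 10^(-56.0/61.6) = 0.12328
So 0.12328·(Kᵢ + α·Naᵢ) = Kₒ + α·Naₒ → α = (0.12328·147.0 − 3.55) / (110.0 − 0.12328·24.8)
α = (18.12 − 3.55) / (110.0 − 3.057) = 14.57/106.9 = 0.1363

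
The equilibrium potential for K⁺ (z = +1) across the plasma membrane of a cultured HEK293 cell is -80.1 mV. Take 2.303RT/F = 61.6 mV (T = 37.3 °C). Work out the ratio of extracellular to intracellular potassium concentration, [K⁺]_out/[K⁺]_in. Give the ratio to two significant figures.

0.050

log₁₀([out]/[in]) = E·z/(61.6) = -80.1 × 1 / 61.6 = -1.3003
[out]/[in] = 10^(-1.3003) = 0.05008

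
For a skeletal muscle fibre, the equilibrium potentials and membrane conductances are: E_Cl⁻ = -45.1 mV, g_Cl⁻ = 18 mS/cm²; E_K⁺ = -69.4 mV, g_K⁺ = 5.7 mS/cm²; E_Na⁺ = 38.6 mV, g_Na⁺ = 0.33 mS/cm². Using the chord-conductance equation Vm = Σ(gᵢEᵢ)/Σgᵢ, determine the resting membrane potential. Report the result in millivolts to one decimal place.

-49.7 mV

Σ gᵢEᵢ = 18·(-45.1) + 5.7·(-69.4) + 0.33·(38.6) = -1194.64
Σ gᵢ = 18 + 5.7 + 0.33 = 24.03
Vm = -1194.64 / 24.03 = -49.71 mV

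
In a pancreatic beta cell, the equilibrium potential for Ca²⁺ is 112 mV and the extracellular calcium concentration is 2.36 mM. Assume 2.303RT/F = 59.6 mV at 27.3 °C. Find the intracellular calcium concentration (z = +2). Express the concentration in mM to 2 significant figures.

Nernst: E = (59.6/2) · log₁₀([out]/[in]), so log₁₀([out]/[in]) = 112.0 × 2 / 59.6 = 3.7584.
[out]/[in] = 10^(3.7584) = 5733.
[in] = 2.36 / 5733 = 0.0004116 mM.

0.00041 mM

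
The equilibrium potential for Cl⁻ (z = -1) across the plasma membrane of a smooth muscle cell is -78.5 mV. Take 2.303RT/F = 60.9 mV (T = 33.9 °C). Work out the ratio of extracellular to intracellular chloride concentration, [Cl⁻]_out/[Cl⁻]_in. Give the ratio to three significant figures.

19.5

log₁₀([out]/[in]) = E·z/(60.9) = -78.5 × -1 / 60.9 = 1.2890
[out]/[in] = 10^(1.2890) = 19.45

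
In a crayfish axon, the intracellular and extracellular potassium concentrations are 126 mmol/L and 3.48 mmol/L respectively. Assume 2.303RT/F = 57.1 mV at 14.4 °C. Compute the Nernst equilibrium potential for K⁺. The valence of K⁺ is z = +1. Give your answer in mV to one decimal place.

E = (57.1/z) · log₁₀([K⁺]_out/[K⁺]_in) with z = +1.
= (57.1/1) · log₁₀(3.48/126) = 57.10 · log₁₀(0.02762)
= 57.10 · (-1.5588) = -89.01 mV

-89.0 mV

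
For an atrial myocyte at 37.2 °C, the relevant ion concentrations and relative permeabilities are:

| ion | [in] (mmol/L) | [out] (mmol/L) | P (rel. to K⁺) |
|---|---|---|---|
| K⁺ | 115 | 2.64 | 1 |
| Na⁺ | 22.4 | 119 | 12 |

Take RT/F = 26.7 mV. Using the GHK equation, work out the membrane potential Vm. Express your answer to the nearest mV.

Vm = 26.7 · ln[(Σ P·[cation]ₒ + Σ P·[anion]ᵢ) / (Σ P·[cation]ᵢ + Σ P·[anion]ₒ)]
Numerator = 1×2.64 + 12×119 = 1431
Denominator = 1×115 + 12×22.4 = 383.8
Vm = 26.7 · ln(3.7276) = 26.7 × (1.3158) = 35.13 mV

35 mV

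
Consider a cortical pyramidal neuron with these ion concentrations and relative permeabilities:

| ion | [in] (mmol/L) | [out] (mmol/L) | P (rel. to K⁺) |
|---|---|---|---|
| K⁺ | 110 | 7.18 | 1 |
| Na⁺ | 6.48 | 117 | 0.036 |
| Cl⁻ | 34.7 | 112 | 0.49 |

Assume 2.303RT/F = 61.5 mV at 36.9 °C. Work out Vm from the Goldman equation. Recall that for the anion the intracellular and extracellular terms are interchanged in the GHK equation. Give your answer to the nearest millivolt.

Vm = 61.5 · log₁₀[(Σ P·[cation]ₒ + Σ P·[anion]ᵢ) / (Σ P·[cation]ᵢ + Σ P·[anion]ₒ)]
Numerator = 1×7.18 + 0.036×117 + 0.49×34.7 = 28.39
Denominator = 1×110 + 0.036×6.48 + 0.49×112 = 165.1
Vm = 61.5 · log₁₀(0.17197) = 61.5 × (-0.7645) = -47.02 mV

-47 mV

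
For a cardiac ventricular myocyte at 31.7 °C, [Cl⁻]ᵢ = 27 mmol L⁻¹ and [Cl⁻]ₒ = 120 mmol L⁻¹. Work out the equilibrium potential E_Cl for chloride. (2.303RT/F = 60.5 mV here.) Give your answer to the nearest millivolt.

-39 mV

E = (60.5/z) · log₁₀([Cl⁻]_out/[Cl⁻]_in) with z = -1.
For an anion, dividing by z = -1 reverses the sign.
= (60.5/-1) · log₁₀(120/27) = -60.50 · log₁₀(4.444)
= -60.50 · (0.6478) = -39.19 mV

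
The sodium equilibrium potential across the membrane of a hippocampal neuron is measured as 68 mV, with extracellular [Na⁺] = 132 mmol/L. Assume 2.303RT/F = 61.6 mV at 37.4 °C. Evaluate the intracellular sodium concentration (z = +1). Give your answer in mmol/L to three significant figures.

10.4 mmol/L

Nernst: E = (61.6/1) · log₁₀([out]/[in]), so log₁₀([out]/[in]) = 68.0 × 1 / 61.6 = 1.1039.
[out]/[in] = 10^(1.1039) = 12.7.
[in] = 132 / 12.7 = 10.39 mmol/L.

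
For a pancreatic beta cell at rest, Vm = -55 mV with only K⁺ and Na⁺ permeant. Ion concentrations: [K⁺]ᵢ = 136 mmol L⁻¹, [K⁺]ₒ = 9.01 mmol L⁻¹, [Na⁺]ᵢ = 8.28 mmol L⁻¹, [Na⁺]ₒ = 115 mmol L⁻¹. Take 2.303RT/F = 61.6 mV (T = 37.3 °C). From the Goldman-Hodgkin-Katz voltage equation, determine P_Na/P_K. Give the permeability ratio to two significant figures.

Let α = P_Na/P_K. GHK: Vm = 61.6·log₁₀[(Kₒ + α·Naₒ)/(Kᵢ + α·Naᵢ)].
10^(Vm/61.6) = 10^(-55.0/61.6) = 0.12798
So 0.12798·(Kᵢ + α·Naᵢ) = Kₒ + α·Naₒ → α = (0.12798·136.0 − 9.01) / (115.0 − 0.12798·8.28)
α = (17.41 − 9.01) / (115.0 − 1.06) = 8.395/113.9 = 0.07368

0.074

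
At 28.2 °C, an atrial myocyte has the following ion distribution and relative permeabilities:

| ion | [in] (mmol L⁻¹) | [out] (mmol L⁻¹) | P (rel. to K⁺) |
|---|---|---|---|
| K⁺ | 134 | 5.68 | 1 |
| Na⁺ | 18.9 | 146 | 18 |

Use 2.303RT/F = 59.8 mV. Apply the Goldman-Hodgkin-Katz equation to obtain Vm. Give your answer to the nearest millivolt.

45 mV

Vm = 59.8 · log₁₀[(Σ P·[cation]ₒ + Σ P·[anion]ᵢ) / (Σ P·[cation]ᵢ + Σ P·[anion]ₒ)]
Numerator = 1×5.68 + 18×146 = 2634
Denominator = 1×134 + 18×18.9 = 474.2
Vm = 59.8 · log₁₀(5.5539) = 59.8 × (0.7446) = 44.53 mV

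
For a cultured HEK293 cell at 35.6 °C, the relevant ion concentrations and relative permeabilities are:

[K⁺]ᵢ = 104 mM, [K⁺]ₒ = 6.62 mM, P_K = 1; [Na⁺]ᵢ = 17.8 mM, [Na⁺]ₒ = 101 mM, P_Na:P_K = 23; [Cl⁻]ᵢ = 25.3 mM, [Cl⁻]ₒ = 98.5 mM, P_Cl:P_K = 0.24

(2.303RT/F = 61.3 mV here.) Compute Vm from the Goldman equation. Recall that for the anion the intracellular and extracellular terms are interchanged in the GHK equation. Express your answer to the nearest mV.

Vm = 61.3 · log₁₀[(Σ P·[cation]ₒ + Σ P·[anion]ᵢ) / (Σ P·[cation]ᵢ + Σ P·[anion]ₒ)]
Numerator = 1×6.62 + 23×101 + 0.24×25.3 = 2336
Denominator = 1×104 + 23×17.8 + 0.24×98.5 = 537
Vm = 61.3 · log₁₀(4.3492) = 61.3 × (0.6384) = 39.13 mV

39 mV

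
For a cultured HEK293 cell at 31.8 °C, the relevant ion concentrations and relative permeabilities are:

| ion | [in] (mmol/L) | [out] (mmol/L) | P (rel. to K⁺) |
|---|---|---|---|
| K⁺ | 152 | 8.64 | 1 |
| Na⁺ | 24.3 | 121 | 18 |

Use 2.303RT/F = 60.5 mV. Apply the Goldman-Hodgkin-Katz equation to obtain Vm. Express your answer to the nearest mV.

34 mV

Vm = 60.5 · log₁₀[(Σ P·[cation]ₒ + Σ P·[anion]ᵢ) / (Σ P·[cation]ᵢ + Σ P·[anion]ₒ)]
Numerator = 1×8.64 + 18×121 = 2187
Denominator = 1×152 + 18×24.3 = 589.4
Vm = 60.5 · log₁₀(3.7099) = 60.5 × (0.5694) = 34.45 mV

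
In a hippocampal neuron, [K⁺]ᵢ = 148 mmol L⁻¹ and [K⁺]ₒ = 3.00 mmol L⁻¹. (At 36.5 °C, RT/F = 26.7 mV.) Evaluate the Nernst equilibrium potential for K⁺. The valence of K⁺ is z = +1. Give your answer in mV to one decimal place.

E = (26.7/z) · ln([K⁺]_out/[K⁺]_in) with z = +1.
= (26.7/1) · ln(3.00/148) = 26.70 · ln(0.02027)
= 26.70 · (-3.8986) = -104.09 mV

-104.1 mV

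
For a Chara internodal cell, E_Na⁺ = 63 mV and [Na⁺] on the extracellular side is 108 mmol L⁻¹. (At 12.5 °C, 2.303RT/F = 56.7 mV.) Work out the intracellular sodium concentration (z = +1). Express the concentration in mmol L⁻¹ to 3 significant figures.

8.36 mmol L⁻¹

Nernst: E = (56.7/1) · log₁₀([out]/[in]), so log₁₀([out]/[in]) = 63.0 × 1 / 56.7 = 1.1111.
[out]/[in] = 10^(1.1111) = 12.92.
[in] = 108 / 12.92 = 8.362 mmol L⁻¹.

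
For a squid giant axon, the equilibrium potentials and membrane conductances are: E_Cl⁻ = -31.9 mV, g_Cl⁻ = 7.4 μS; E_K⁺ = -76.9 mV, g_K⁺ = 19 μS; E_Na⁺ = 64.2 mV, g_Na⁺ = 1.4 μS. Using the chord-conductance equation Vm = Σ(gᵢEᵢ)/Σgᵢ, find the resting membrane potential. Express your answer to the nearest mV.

-58 mV

Σ gᵢEᵢ = 7.4·(-31.9) + 19·(-76.9) + 1.4·(64.2) = -1607.28
Σ gᵢ = 7.4 + 19 + 1.4 = 27.8
Vm = -1607.28 / 27.8 = -57.82 mV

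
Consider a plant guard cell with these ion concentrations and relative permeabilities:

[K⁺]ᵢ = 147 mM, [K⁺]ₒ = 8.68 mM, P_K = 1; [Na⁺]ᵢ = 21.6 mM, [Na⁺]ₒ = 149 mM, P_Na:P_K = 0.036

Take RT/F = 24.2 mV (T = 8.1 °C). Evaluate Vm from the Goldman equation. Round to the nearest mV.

-57 mV

Vm = 24.2 · ln[(Σ P·[cation]ₒ + Σ P·[anion]ᵢ) / (Σ P·[cation]ᵢ + Σ P·[anion]ₒ)]
Numerator = 1×8.68 + 0.036×149 = 14.04
Denominator = 1×147 + 0.036×21.6 = 147.8
Vm = 24.2 · ln(0.095035) = 24.2 × (-2.3535) = -56.96 mV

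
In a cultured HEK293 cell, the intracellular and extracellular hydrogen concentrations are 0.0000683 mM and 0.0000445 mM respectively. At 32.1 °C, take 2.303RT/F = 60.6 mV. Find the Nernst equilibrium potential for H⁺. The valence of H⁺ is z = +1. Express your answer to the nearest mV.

E = (60.6/z) · log₁₀([H⁺]_out/[H⁺]_in) with z = +1.
= (60.6/1) · log₁₀(0.0000445/0.0000683) = 60.60 · log₁₀(0.6515)
= 60.60 · (-0.1861) = -11.28 mV

-11 mV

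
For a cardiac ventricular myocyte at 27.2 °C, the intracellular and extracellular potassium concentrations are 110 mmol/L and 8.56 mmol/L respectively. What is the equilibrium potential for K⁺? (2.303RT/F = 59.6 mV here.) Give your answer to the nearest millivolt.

E = (59.6/z) · log₁₀([K⁺]_out/[K⁺]_in) with z = +1.
= (59.6/1) · log₁₀(8.56/110) = 59.60 · log₁₀(0.07782)
= 59.60 · (-1.1089) = -66.09 mV

-66 mV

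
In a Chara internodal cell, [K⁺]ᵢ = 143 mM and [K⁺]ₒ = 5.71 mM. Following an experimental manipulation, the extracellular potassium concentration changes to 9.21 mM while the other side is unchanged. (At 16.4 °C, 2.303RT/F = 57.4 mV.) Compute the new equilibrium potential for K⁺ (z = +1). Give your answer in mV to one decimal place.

After the shift: [K⁺]_out = 9.21, [K⁺]_in = 143 mM.
E_new = (57.4/1)·log₁₀(9.21/143) = 57.40 · (-1.1911) = -68.37 mV

-68.4 mV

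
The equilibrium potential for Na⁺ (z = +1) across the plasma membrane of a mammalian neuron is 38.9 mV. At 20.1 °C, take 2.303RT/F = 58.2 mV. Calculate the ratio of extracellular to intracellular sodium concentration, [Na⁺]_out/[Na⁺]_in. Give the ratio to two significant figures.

log₁₀([out]/[in]) = E·z/(58.2) = 38.9 × 1 / 58.2 = 0.6684
[out]/[in] = 10^(0.6684) = 4.66

4.7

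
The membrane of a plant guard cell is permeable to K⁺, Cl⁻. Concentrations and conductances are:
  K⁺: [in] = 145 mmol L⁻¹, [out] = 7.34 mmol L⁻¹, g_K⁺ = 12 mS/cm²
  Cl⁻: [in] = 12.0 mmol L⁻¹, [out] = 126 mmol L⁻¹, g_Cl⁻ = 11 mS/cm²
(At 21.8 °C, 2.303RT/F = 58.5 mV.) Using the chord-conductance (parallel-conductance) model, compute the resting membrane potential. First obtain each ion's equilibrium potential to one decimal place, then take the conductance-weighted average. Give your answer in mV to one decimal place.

E_K⁺ = (58.5/1)·log₁₀(7.34/145) = -75.8 mV
E_Cl⁻ = (58.5/-1)·log₁₀(126/12.0) = -59.7 mV
Vm = (Σ gᵢEᵢ)/(Σ gᵢ) = (12·-75.8 + 11·-59.7) / (12 + 11)
= -1566.30 / 23 = -68.10 mV

-68.1 mV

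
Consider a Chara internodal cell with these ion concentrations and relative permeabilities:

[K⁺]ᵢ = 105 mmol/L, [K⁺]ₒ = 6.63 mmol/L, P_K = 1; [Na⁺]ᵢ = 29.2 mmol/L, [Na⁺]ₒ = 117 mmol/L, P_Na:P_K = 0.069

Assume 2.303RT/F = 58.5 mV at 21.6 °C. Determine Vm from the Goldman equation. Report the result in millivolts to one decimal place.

-50.4 mV

Vm = 58.5 · log₁₀[(Σ P·[cation]ₒ + Σ P·[anion]ᵢ) / (Σ P·[cation]ᵢ + Σ P·[anion]ₒ)]
Numerator = 1×6.63 + 0.069×117 = 14.7
Denominator = 1×105 + 0.069×29.2 = 107
Vm = 58.5 · log₁₀(0.13739) = 58.5 × (-0.8620) = -50.43 mV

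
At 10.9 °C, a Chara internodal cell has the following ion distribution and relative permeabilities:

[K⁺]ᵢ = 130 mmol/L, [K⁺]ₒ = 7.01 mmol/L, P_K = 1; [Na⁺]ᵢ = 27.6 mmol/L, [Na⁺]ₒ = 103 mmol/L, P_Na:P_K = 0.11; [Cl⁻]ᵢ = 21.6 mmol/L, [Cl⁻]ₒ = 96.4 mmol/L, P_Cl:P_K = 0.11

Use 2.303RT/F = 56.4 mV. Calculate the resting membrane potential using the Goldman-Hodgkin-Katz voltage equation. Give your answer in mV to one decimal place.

-47.4 mV

Vm = 56.4 · log₁₀[(Σ P·[cation]ₒ + Σ P·[anion]ᵢ) / (Σ P·[cation]ᵢ + Σ P·[anion]ₒ)]
Numerator = 1×7.01 + 0.11×103 + 0.11×21.6 = 20.72
Denominator = 1×130 + 0.11×27.6 + 0.11×96.4 = 143.6
Vm = 56.4 · log₁₀(0.14422) = 56.4 × (-0.8410) = -47.43 mV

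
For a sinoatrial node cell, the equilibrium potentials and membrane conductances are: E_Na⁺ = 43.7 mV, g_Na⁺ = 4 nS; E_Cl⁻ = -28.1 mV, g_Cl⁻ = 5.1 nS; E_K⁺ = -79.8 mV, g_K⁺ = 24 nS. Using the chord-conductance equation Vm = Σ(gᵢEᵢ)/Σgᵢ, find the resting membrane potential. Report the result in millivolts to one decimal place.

Σ gᵢEᵢ = 4·(43.7) + 5.1·(-28.1) + 24·(-79.8) = -1883.71
Σ gᵢ = 4 + 5.1 + 24 = 33.1
Vm = -1883.71 / 33.1 = -56.91 mV

-56.9 mV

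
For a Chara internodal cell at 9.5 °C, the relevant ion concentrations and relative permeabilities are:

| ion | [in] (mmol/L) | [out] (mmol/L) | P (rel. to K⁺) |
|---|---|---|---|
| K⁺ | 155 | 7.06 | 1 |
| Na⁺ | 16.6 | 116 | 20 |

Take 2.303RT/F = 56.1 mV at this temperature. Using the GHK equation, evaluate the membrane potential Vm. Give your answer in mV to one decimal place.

38.1 mV

Vm = 56.1 · log₁₀[(Σ P·[cation]ₒ + Σ P·[anion]ᵢ) / (Σ P·[cation]ᵢ + Σ P·[anion]ₒ)]
Numerator = 1×7.06 + 20×116 = 2327
Denominator = 1×155 + 20×16.6 = 487
Vm = 56.1 · log₁₀(4.7784) = 56.1 × (0.6793) = 38.11 mV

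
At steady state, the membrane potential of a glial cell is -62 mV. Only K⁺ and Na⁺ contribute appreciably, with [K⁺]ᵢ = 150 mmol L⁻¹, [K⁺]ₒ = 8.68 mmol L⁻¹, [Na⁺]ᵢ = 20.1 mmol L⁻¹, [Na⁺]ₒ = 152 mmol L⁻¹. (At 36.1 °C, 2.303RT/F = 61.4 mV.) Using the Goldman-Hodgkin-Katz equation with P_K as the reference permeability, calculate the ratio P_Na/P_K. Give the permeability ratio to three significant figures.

0.0399

Let α = P_Na/P_K. GHK: Vm = 61.4·log₁₀[(Kₒ + α·Naₒ)/(Kᵢ + α·Naᵢ)].
10^(Vm/61.4) = 10^(-62.0/61.4) = 0.097775
So 0.097775·(Kᵢ + α·Naᵢ) = Kₒ + α·Naₒ → α = (0.097775·150.0 − 8.68) / (152.0 − 0.097775·20.1)
α = (14.67 − 8.68) / (152.0 − 1.965) = 5.986/150 = 0.0399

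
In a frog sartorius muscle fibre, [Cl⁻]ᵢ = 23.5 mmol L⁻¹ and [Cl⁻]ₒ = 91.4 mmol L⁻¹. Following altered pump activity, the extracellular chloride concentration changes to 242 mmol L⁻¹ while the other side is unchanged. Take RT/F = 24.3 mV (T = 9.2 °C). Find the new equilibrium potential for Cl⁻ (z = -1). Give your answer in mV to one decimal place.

-56.7 mV

After the shift: [Cl⁻]_out = 242, [Cl⁻]_in = 23.5 mmol L⁻¹.
E_new = (24.3/-1)·ln(242/23.5) = -24.30 · (2.3319) = -56.67 mV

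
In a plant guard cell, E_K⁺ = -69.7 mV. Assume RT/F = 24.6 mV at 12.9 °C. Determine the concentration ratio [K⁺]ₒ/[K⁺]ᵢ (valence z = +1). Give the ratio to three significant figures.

ln([out]/[in]) = E·z/(24.6) = -69.7 × 1 / 24.6 = -2.8333
[out]/[in] = e^(-2.8333) = 0.05882

0.0588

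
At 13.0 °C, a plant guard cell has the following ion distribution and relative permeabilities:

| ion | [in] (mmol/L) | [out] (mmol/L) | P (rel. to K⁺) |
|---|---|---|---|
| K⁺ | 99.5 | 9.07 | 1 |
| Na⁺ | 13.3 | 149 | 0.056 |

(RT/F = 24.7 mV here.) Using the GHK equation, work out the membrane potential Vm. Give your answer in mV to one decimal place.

Vm = 24.7 · ln[(Σ P·[cation]ₒ + Σ P·[anion]ᵢ) / (Σ P·[cation]ᵢ + Σ P·[anion]ₒ)]
Numerator = 1×9.07 + 0.056×149 = 17.41
Denominator = 1×99.5 + 0.056×13.3 = 100.2
Vm = 24.7 · ln(0.17371) = 24.7 × (-1.7503) = -43.23 mV

-43.2 mV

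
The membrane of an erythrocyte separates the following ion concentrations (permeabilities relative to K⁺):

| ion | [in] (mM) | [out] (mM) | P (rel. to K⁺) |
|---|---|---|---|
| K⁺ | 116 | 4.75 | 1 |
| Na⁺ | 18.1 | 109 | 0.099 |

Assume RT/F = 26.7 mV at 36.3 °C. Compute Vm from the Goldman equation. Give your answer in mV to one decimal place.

Vm = 26.7 · ln[(Σ P·[cation]ₒ + Σ P·[anion]ᵢ) / (Σ P·[cation]ᵢ + Σ P·[anion]ₒ)]
Numerator = 1×4.75 + 0.099×109 = 15.54
Denominator = 1×116 + 0.099×18.1 = 117.8
Vm = 26.7 · ln(0.13194) = 26.7 × (-2.0254) = -54.08 mV

-54.1 mV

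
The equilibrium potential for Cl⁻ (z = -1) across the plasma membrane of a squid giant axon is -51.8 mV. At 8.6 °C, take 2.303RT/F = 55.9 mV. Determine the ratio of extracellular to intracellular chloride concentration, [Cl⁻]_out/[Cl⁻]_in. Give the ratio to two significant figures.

8.4

log₁₀([out]/[in]) = E·z/(55.9) = -51.8 × -1 / 55.9 = 0.9267
[out]/[in] = 10^(0.9267) = 8.446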